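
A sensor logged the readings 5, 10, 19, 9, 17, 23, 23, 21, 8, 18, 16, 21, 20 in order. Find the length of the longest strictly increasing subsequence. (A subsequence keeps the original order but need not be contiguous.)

Let dp[i] be the length of the longest such subsequence ending at index i:
i:      1  2  3  4  5  6  7  8  9 10 11 12 13
a[i]:   5 10 19  9 17 23 23 21  8 18 16 21 20
dp:     1  2  3  2  3  4  4  4  2  4  3  5  5
Maximum dp value is 5.

5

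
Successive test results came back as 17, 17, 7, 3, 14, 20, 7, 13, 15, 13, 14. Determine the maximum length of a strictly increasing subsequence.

4

Let dp[i] be the length of the longest such subsequence ending at index i:
i:      1  2  3  4  5  6  7  8  9 10 11
a[i]:  17 17  7  3 14 20  7 13 15 13 14
dp:     1  1  1  1  2  3  2  3  4  3  4
Maximum dp value is 4.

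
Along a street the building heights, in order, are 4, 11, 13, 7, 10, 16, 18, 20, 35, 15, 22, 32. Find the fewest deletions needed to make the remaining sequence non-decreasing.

4

Fewest deletions = n − (longest non-decreasing subsequence).
Patience tails:
4 → extends → [4]
11 → extends → [4, 11]
13 → extends → [4, 11, 13]
7 → replaces 11 → [4, 7, 13]
10 → replaces 13 → [4, 7, 10]
16 → extends → [4, 7, 10, 16]
18 → extends → [4, 7, 10, 16, 18]
20 → extends → [4, 7, 10, 16, 18, 20]
35 → extends → [4, 7, 10, 16, 18, 20, 35]
15 → replaces 16 → [4, 7, 10, 15, 18, 20, 35]
22 → replaces 35 → [4, 7, 10, 15, 18, 20, 22]
32 → extends → [4, 7, 10, 15, 18, 20, 22, 32]
Longest non-decreasing subsequence has length 8, so deletions = 12 − 8 = 4.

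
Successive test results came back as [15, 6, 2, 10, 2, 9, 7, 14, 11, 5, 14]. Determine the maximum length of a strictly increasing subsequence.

Track the smallest tail for each achievable length (strict):
15 → extends → [15]
6 → replaces 15 → [6]
2 → replaces 6 → [2]
10 → extends → [2, 10]
2 → already a tail → [2, 10]
9 → replaces 10 → [2, 9]
7 → replaces 9 → [2, 7]
14 → extends → [2, 7, 14]
11 → replaces 14 → [2, 7, 11]
5 → replaces 7 → [2, 5, 11]
14 → extends → [2, 5, 11, 14]
Four tails, so the longest strictly increasing subsequence has length 4 (e.g. 6, 10, 11, 14).

4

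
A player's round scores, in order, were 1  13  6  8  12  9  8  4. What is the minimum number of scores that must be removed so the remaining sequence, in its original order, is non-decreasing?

Fewest deletions = n − (longest non-decreasing subsequence).
Patience tails:
1 → extends → [1]
13 → extends → [1, 13]
6 → replaces 13 → [1, 6]
8 → extends → [1, 6, 8]
12 → extends → [1, 6, 8, 12]
9 → replaces 12 → [1, 6, 8, 9]
8 → replaces 9 → [1, 6, 8, 8]
4 → replaces 6 → [1, 4, 8, 8]
Longest non-decreasing subsequence has length 4, so deletions = 8 − 4 = 4.

4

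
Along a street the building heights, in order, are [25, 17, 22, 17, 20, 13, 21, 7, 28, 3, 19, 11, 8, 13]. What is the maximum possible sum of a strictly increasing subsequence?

Let S[i] be the best sum of a strictly increasing subsequence ending at i:
i:      1  2  3  4  5  6  7  8  9 10 11 12 13 14
a[i]:  25 17 22 17 20 13 21  7 28  3 19 11  8 13
S:     25 17 39 17 37 13 58  7 86  3 36 18 15 31
Maximum is 86 (e.g. 17 + 20 + 21 + 28).

86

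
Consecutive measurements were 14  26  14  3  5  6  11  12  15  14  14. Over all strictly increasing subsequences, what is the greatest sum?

Let S[i] be the best sum of a strictly increasing subsequence ending at i:
i:      1  2  3  4  5  6  7  8  9 10 11
a[i]:  14 26 14  3  5  6 11 12 15 14 14
S:     14 40 14  3  8 14 25 37 52 51 51
Maximum is 52 (e.g. 3 + 5 + 6 + 11 + 12 + 15).

52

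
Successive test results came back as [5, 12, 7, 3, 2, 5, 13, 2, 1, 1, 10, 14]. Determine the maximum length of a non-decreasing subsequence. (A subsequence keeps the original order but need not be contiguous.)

4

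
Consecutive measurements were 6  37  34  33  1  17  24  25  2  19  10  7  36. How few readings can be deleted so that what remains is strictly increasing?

8

Fewest deletions = n − (longest strictly increasing subsequence).
Patience tails:
6 → extends → [6]
37 → extends → [6, 37]
34 → replaces 37 → [6, 34]
33 → replaces 34 → [6, 33]
1 → replaces 6 → [1, 33]
17 → replaces 33 → [1, 17]
24 → extends → [1, 17, 24]
25 → extends → [1, 17, 24, 25]
2 → replaces 17 → [1, 2, 24, 25]
19 → replaces 24 → [1, 2, 19, 25]
10 → replaces 19 → [1, 2, 10, 25]
7 → replaces 10 → [1, 2, 7, 25]
36 → extends → [1, 2, 7, 25, 36]
Longest strictly increasing subsequence has length 5, so deletions = 13 − 5 = 8.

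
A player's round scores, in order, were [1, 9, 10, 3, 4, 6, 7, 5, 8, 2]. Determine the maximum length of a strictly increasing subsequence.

Track the smallest tail for each achievable length (strict):
1 → extends → [1]
9 → extends → [1, 9]
10 → extends → [1, 9, 10]
3 → replaces 9 → [1, 3, 10]
4 → replaces 10 → [1, 3, 4]
6 → extends → [1, 3, 4, 6]
7 → extends → [1, 3, 4, 6, 7]
5 → replaces 6 → [1, 3, 4, 5, 7]
8 → extends → [1, 3, 4, 5, 7, 8]
2 → replaces 3 → [1, 2, 4, 5, 7, 8]
Six tails, so the longest strictly increasing subsequence has length 6 (e.g. 1, 3, 4, 6, 7, 8).

6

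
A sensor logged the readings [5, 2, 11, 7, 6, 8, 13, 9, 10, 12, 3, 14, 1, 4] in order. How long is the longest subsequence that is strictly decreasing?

Let dp[i] be the longest strictly decreasing subsequence ending at i:
i:      1  2  3  4  5  6  7  8  9 10 11 12 13 14
a[i]:   5  2 11  7  6  8 13  9 10 12  3 14  1  4
dp:     1  2  1  2  3  2  1  2  2  2  4  1  5  4
Maximum is 5.

5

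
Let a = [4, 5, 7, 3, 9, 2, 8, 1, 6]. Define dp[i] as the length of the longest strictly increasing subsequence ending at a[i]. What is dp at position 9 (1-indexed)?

dp[i] = 1 + max{dp[j] : j<i, a[j]<a[i]} (or 1 if no such j):
i:     1 2 3 4 5 6 7 8 9
a[i]:  4 5 7 3 9 2 8 1 6
dp:    1 2 3 1 4 1 4 1 3
At index 9 the value is 3.

3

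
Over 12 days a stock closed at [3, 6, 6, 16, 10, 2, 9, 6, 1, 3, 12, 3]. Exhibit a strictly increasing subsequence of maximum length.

Patience tails give the LIS length; then backtrack through the dp parents:
3 → extends → [3]
6 → extends → [3, 6]
6 → already a tail → [3, 6]
16 → extends → [3, 6, 16]
10 → replaces 16 → [3, 6, 10]
2 → replaces 3 → [2, 6, 10]
9 → replaces 10 → [2, 6, 9]
6 → already a tail → [2, 6, 9]
1 → replaces 2 → [1, 6, 9]
3 → replaces 6 → [1, 3, 9]
12 → extends → [1, 3, 9, 12]
3 → already a tail → [1, 3, 9, 12]
Length 4; one witness is 3, 6, 10, 12.

3, 6, 10, 12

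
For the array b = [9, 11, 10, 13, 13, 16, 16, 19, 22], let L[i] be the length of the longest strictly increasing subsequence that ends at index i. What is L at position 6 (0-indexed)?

4

dp[i] = 1 + max{dp[j] : j<i, b[j]<b[i]} (or 1 if no such j):
i:      0  1  2  3  4  5  6  7  8
b[i]:   9 11 10 13 13 16 16 19 22
dp:     1  2  2  3  3  4  4  5  6
At index 6 the value is 4.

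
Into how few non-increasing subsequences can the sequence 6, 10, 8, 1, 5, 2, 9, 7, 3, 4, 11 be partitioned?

The minimum number of non-increasing subsequences covering a sequence equals the length of its longest strictly increasing subsequence.
LIS length is 5 (e.g. 1, 2, 3, 4, 11), so 5 piles are needed.

5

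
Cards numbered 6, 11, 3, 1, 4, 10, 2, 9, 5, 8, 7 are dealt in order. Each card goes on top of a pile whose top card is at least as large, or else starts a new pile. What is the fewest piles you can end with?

4

Place each on the leftmost legal pile:
6 → new pile 1 (tops now [6])
11 → new pile 2 (tops now [6, 11])
3 → pile 1 (tops now [3, 11])
1 → pile 1 (tops now [1, 11])
4 → pile 2 (tops now [1, 4])
10 → new pile 3 (tops now [1, 4, 10])
2 → pile 2 (tops now [1, 2, 10])
9 → pile 3 (tops now [1, 2, 9])
5 → pile 3 (tops now [1, 2, 5])
8 → new pile 4 (tops now [1, 2, 5, 8])
7 → pile 4 (tops now [1, 2, 5, 7])
Four piles.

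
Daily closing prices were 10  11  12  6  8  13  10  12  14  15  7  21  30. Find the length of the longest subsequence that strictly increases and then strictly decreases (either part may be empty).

8

inc[i] = longest strictly increasing subsequence ending at i; dec[i] = longest strictly decreasing subsequence starting at i:
i:      1  2  3  4  5  6  7  8  9 10 11 12 13
a[i]:  10 11 12  6  8 13 10 12 14 15  7 21 30
inc:    1  2  3  1  2  4  3  4  5  6  2  7  8
dec:    3  3  3  1  2  3  2  2  2  2  1  1  1
Best peak at i=13 (value 30): inc=8, dec=1, length 8+1−1 = 8.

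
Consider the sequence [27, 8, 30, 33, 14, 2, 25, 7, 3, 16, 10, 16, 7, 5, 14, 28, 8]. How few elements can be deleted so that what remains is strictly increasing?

12

Fewest deletions = n − (longest strictly increasing subsequence).
i:      1  2  3  4  5  6  7  8  9 10 11 12 13 14 15 16 17
a[i]:  27  8 30 33 14  2 25  7  3 16 10 16  7  5 14 28  8
dp:     1  1  2  3  2  1  3  2  2  3  3  4  3  3  4  5  4
max dp = 5, so deletions = 17 − 5 = 12.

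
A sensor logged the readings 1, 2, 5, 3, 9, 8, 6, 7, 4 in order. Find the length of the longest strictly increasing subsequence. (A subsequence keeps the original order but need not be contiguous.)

Track the smallest tail for each achievable length (strict):
1 → extends → [1]
2 → extends → [1, 2]
5 → extends → [1, 2, 5]
3 → replaces 5 → [1, 2, 3]
9 → extends → [1, 2, 3, 9]
8 → replaces 9 → [1, 2, 3, 8]
6 → replaces 8 → [1, 2, 3, 6]
7 → extends → [1, 2, 3, 6, 7]
4 → replaces 6 → [1, 2, 3, 4, 7]
Five tails, so the longest strictly increasing subsequence has length 5 (e.g. 1, 2, 5, 6, 7).

5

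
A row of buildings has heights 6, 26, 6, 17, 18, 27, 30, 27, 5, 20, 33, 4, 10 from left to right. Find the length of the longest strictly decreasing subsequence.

4

Let dp[i] be the longest strictly decreasing subsequence ending at i:
i:      1  2  3  4  5  6  7  8  9 10 11 12 13
a[i]:   6 26  6 17 18 27 30 27  5 20 33  4 10
dp:     1  1  2  2  2  1  1  2  3  3  1  4  4
Maximum is 4.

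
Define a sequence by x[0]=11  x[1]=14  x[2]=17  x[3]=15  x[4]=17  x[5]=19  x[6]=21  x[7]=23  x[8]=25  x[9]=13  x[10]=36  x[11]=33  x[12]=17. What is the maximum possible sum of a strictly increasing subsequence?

181

Let S[i] be the best sum of a strictly increasing subsequence ending at i:
i:       0   1   2   3   4   5   6   7   8   9  10  11  12
x[i]:   11  14  17  15  17  19  21  23  25  13  36  33  17
S:      11  25  42  40  57  76  97 120 145  24 181 178  57
Maximum is 181 (e.g. 11 + 14 + 15 + 17 + 19 + 21 + 23 + 25 + 36).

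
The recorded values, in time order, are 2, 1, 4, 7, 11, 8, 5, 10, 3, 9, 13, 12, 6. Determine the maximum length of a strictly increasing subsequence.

6

Track the smallest tail for each achievable length (strict):
2 → extends → [2]
1 → replaces 2 → [1]
4 → extends → [1, 4]
7 → extends → [1, 4, 7]
11 → extends → [1, 4, 7, 11]
8 → replaces 11 → [1, 4, 7, 8]
5 → replaces 7 → [1, 4, 5, 8]
10 → extends → [1, 4, 5, 8, 10]
3 → replaces 4 → [1, 3, 5, 8, 10]
9 → replaces 10 → [1, 3, 5, 8, 9]
13 → extends → [1, 3, 5, 8, 9, 13]
12 → replaces 13 → [1, 3, 5, 8, 9, 12]
6 → replaces 8 → [1, 3, 5, 6, 9, 12]
Six tails, so the longest strictly increasing subsequence has length 6 (e.g. 2, 4, 7, 8, 10, 13).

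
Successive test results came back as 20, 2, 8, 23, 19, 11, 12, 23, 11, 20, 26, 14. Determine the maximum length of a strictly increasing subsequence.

Track the smallest tail for each achievable length (strict):
20 → extends → [20]
2 → replaces 20 → [2]
8 → extends → [2, 8]
23 → extends → [2, 8, 23]
19 → replaces 23 → [2, 8, 19]
11 → replaces 19 → [2, 8, 11]
12 → extends → [2, 8, 11, 12]
23 → extends → [2, 8, 11, 12, 23]
11 → already a tail → [2, 8, 11, 12, 23]
20 → replaces 23 → [2, 8, 11, 12, 20]
26 → extends → [2, 8, 11, 12, 20, 26]
14 → replaces 20 → [2, 8, 11, 12, 14, 26]
Six tails, so the longest strictly increasing subsequence has length 6 (e.g. 2, 8, 11, 12, 23, 26).

6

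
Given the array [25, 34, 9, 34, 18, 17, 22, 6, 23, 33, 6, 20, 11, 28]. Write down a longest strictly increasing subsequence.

Patience tails give the LIS length; then backtrack through the dp parents:
25 → extends → [25]
34 → extends → [25, 34]
9 → replaces 25 → [9, 34]
34 → already a tail → [9, 34]
18 → replaces 34 → [9, 18]
17 → replaces 18 → [9, 17]
22 → extends → [9, 17, 22]
6 → replaces 9 → [6, 17, 22]
23 → extends → [6, 17, 22, 23]
33 → extends → [6, 17, 22, 23, 33]
6 → already a tail → [6, 17, 22, 23, 33]
20 → replaces 22 → [6, 17, 20, 23, 33]
11 → replaces 17 → [6, 11, 20, 23, 33]
28 → replaces 33 → [6, 11, 20, 23, 28]
Length 5; one witness is 9, 18, 22, 23, 33.

9, 18, 22, 23, 33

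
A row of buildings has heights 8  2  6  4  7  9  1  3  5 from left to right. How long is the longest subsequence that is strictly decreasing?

4

Negate each value so 'decreasing' becomes 'increasing', then run patience tails on the negated sequence:
-8 → extends → [-8]
-2 → extends → [-8, -2]
-6 → replaces -2 → [-8, -6]
-4 → extends → [-8, -6, -4]
-7 → replaces -6 → [-8, -7, -4]
-9 → replaces -8 → [-9, -7, -4]
-1 → extends → [-9, -7, -4, -1]
-3 → replaces -1 → [-9, -7, -4, -3]
-5 → replaces -4 → [-9, -7, -5, -3]
Four tails, so the longest strictly decreasing subsequence of the original has length 4.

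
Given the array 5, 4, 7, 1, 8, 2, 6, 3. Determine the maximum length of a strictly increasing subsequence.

3

Track the smallest tail for each achievable length (strict):
5 → extends → [5]
4 → replaces 5 → [4]
7 → extends → [4, 7]
1 → replaces 4 → [1, 7]
8 → extends → [1, 7, 8]
2 → replaces 7 → [1, 2, 8]
6 → replaces 8 → [1, 2, 6]
3 → replaces 6 → [1, 2, 3]
Three tails, so the longest strictly increasing subsequence has length 3 (e.g. 5, 7, 8).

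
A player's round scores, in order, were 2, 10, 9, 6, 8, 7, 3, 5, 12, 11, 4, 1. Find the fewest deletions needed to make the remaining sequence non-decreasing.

8

Fewest deletions = n − (longest non-decreasing subsequence).
i:      1  2  3  4  5  6  7  8  9 10 11 12
a[i]:   2 10  9  6  8  7  3  5 12 11  4  1
dp:     1  2  2  2  3  3  2  3  4  4  3  1
max dp = 4, so deletions = 12 − 4 = 8.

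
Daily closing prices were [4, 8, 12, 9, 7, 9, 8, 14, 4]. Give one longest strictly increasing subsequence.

4, 8, 12, 14

Patience tails give the LIS length; then backtrack through the dp parents:
4 → extends → [4]
8 → extends → [4, 8]
12 → extends → [4, 8, 12]
9 → replaces 12 → [4, 8, 9]
7 → replaces 8 → [4, 7, 9]
9 → already a tail → [4, 7, 9]
8 → replaces 9 → [4, 7, 8]
14 → extends → [4, 7, 8, 14]
4 → already a tail → [4, 7, 8, 14]
Length 4; one witness is 4, 8, 12, 14.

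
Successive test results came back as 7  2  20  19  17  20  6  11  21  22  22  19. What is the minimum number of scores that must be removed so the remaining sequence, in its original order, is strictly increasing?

Fewest deletions = n − (longest strictly increasing subsequence).
Patience tails:
7 → extends → [7]
2 → replaces 7 → [2]
20 → extends → [2, 20]
19 → replaces 20 → [2, 19]
17 → replaces 19 → [2, 17]
20 → extends → [2, 17, 20]
6 → replaces 17 → [2, 6, 20]
11 → replaces 20 → [2, 6, 11]
21 → extends → [2, 6, 11, 21]
22 → extends → [2, 6, 11, 21, 22]
22 → already a tail → [2, 6, 11, 21, 22]
19 → replaces 21 → [2, 6, 11, 19, 22]
Longest strictly increasing subsequence has length 5, so deletions = 12 − 5 = 7.

7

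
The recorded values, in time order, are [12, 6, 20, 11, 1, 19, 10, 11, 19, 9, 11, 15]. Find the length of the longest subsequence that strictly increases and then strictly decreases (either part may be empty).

5

inc[i] = longest strictly increasing subsequence ending at i; dec[i] = longest strictly decreasing subsequence starting at i:
i:      1  2  3  4  5  6  7  8  9 10 11 12
a[i]:  12  6 20 11  1 19 10 11 19  9 11 15
inc:    1  1  2  2  1  3  2  3  4  2  3  4
dec:    4  2  4  3  1  3  2  2  2  1  1  1
Best peak at i=3 (value 20): inc=2, dec=4, length 2+4−1 = 5.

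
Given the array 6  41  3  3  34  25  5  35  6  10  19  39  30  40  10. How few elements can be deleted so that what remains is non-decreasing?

Fewest deletions = n − (longest non-decreasing subsequence).
Patience tails:
6 → extends → [6]
41 → extends → [6, 41]
3 → replaces 6 → [3, 41]
3 → replaces 41 → [3, 3]
34 → extends → [3, 3, 34]
25 → replaces 34 → [3, 3, 25]
5 → replaces 25 → [3, 3, 5]
35 → extends → [3, 3, 5, 35]
6 → replaces 35 → [3, 3, 5, 6]
10 → extends → [3, 3, 5, 6, 10]
19 → extends → [3, 3, 5, 6, 10, 19]
39 → extends → [3, 3, 5, 6, 10, 19, 39]
30 → replaces 39 → [3, 3, 5, 6, 10, 19, 30]
40 → extends → [3, 3, 5, 6, 10, 19, 30, 40]
10 → replaces 19 → [3, 3, 5, 6, 10, 10, 30, 40]
Longest non-decreasing subsequence has length 8, so deletions = 15 − 8 = 7.

7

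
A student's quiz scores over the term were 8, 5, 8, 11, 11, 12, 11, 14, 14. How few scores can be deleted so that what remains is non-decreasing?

2

Fewest deletions = n − (longest non-decreasing subsequence).
i:      1  2  3  4  5  6  7  8  9
a[i]:   8  5  8 11 11 12 11 14 14
dp:     1  1  2  3  4  5  5  6  7
max dp = 7, so deletions = 9 − 7 = 2.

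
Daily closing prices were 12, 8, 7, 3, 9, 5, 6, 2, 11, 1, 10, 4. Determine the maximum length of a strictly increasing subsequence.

4

Let dp[i] be the length of the longest such subsequence ending at index i:
i:      1  2  3  4  5  6  7  8  9 10 11 12
a[i]:  12  8  7  3  9  5  6  2 11  1 10  4
dp:     1  1  1  1  2  2  3  1  4  1  4  2
Maximum dp value is 4.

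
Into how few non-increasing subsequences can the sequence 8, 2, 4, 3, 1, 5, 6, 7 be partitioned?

The minimum number of non-increasing subsequences covering a sequence equals the length of its longest strictly increasing subsequence.
LIS length is 5 (e.g. 2, 4, 5, 6, 7), so 5 piles are needed.

5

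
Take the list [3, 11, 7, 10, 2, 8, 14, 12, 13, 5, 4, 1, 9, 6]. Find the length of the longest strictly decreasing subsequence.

Let dp[i] be the longest strictly decreasing subsequence ending at i:
i:      1  2  3  4  5  6  7  8  9 10 11 12 13 14
a[i]:   3 11  7 10  2  8 14 12 13  5  4  1  9  6
dp:     1  1  2  2  3  3  1  2  2  4  5  6  3  4
Maximum is 6.

6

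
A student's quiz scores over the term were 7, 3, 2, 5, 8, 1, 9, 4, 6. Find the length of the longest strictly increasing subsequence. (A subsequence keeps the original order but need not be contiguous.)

Let dp[i] be the length of the longest such subsequence ending at index i:
i:     1 2 3 4 5 6 7 8 9
a[i]:  7 3 2 5 8 1 9 4 6
dp:    1 1 1 2 3 1 4 2 3
Maximum dp value is 4.

4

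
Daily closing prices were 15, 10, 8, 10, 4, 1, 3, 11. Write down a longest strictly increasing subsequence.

Patience tails give the LIS length; then backtrack through the dp parents:
15 → extends → [15]
10 → replaces 15 → [10]
8 → replaces 10 → [8]
10 → extends → [8, 10]
4 → replaces 8 → [4, 10]
1 → replaces 4 → [1, 10]
3 → replaces 10 → [1, 3]
11 → extends → [1, 3, 11]
Length 3; one witness is 8, 10, 11.

8, 10, 11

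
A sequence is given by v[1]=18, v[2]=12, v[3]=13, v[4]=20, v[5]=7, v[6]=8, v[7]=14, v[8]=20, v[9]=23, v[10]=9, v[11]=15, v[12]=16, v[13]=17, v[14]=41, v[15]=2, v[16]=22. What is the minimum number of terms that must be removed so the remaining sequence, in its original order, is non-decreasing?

Fewest deletions = n − (longest non-decreasing subsequence).
Patience tails:
18 → extends → [18]
12 → replaces 18 → [12]
13 → extends → [12, 13]
20 → extends → [12, 13, 20]
7 → replaces 12 → [7, 13, 20]
8 → replaces 13 → [7, 8, 20]
14 → replaces 20 → [7, 8, 14]
20 → extends → [7, 8, 14, 20]
23 → extends → [7, 8, 14, 20, 23]
9 → replaces 14 → [7, 8, 9, 20, 23]
15 → replaces 20 → [7, 8, 9, 15, 23]
16 → replaces 23 → [7, 8, 9, 15, 16]
17 → extends → [7, 8, 9, 15, 16, 17]
41 → extends → [7, 8, 9, 15, 16, 17, 41]
2 → replaces 7 → [2, 8, 9, 15, 16, 17, 41]
22 → replaces 41 → [2, 8, 9, 15, 16, 17, 22]
Longest non-decreasing subsequence has length 7, so deletions = 16 − 7 = 9.

9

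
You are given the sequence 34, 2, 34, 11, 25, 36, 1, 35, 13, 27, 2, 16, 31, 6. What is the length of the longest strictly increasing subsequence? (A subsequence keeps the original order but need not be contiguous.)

Let dp[i] be the length of the longest such subsequence ending at index i:
i:      1  2  3  4  5  6  7  8  9 10 11 12 13 14
a[i]:  34  2 34 11 25 36  1 35 13 27  2 16 31  6
dp:     1  1  2  2  3  4  1  4  3  4  2  4  5  3
Maximum dp value is 5.

5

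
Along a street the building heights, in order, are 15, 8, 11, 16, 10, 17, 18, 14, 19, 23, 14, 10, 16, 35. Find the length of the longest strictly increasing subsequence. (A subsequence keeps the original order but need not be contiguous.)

8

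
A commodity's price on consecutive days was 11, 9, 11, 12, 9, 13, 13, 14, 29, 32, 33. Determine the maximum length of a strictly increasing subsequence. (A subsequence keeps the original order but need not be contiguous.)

8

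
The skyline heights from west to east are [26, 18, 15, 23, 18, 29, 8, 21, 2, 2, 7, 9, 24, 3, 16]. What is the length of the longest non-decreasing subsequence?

5

Track the smallest tail for each achievable length (allowing ties):
26 → extends → [26]
18 → replaces 26 → [18]
15 → replaces 18 → [15]
23 → extends → [15, 23]
18 → replaces 23 → [15, 18]
29 → extends → [15, 18, 29]
8 → replaces 15 → [8, 18, 29]
21 → replaces 29 → [8, 18, 21]
2 → replaces 8 → [2, 18, 21]
2 → replaces 18 → [2, 2, 21]
7 → replaces 21 → [2, 2, 7]
9 → extends → [2, 2, 7, 9]
24 → extends → [2, 2, 7, 9, 24]
3 → replaces 7 → [2, 2, 3, 9, 24]
16 → replaces 24 → [2, 2, 3, 9, 16]
Five tails, so the longest non-decreasing subsequence has length 5 (e.g. 2, 2, 7, 9, 24).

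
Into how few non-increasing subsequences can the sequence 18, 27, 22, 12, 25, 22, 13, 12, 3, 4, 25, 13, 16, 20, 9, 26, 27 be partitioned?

7

The minimum number of non-increasing subsequences covering a sequence equals the length of its longest strictly increasing subsequence.
LIS length is 7 (e.g. 3, 4, 13, 16, 20, 26, 27), so 7 piles are needed.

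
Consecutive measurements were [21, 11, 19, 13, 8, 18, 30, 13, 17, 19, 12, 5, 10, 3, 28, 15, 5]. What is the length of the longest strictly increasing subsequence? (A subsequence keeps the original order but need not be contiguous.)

Let dp[i] be the length of the longest such subsequence ending at index i:
i:      1  2  3  4  5  6  7  8  9 10 11 12 13 14 15 16 17
a[i]:  21 11 19 13  8 18 30 13 17 19 12  5 10  3 28 15  5
dp:     1  1  2  2  1  3  4  2  3  4  2  1  2  1  5  3  2
Maximum dp value is 5.

5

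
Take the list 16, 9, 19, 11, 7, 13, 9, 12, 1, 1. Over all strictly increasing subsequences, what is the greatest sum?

Let S[i] be the best sum of a strictly increasing subsequence ending at i:
i:      1  2  3  4  5  6  7  8  9 10
a[i]:  16  9 19 11  7 13  9 12  1  1
S:     16  9 35 20  7 33 16 32  1  1
Maximum is 35 (e.g. 16 + 19).

35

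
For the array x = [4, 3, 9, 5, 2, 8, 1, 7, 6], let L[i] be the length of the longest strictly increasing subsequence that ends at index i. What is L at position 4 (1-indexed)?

dp[i] = 1 + max{dp[j] : j<i, x[j]<x[i]} (or 1 if no such j):
i:     1 2 3 4 5 6 7 8 9
x[i]:  4 3 9 5 2 8 1 7 6
dp:    1 1 2 2 1 3 1 3 3
At index 4 the value is 2.

2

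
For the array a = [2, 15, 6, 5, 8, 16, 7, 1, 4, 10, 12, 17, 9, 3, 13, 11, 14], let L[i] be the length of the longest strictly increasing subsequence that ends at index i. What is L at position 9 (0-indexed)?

4

dp[i] = 1 + max{dp[j] : j<i, a[j]<a[i]} (or 1 if no such j):
i:      0  1  2  3  4  5  6  7  8  9 10 11 12 13 14 15 16
a[i]:   2 15  6  5  8 16  7  1  4 10 12 17  9  3 13 11 14
dp:     1  2  2  2  3  4  3  1  2  4  5  6  4  2  6  5  7
At index 9 the value is 4.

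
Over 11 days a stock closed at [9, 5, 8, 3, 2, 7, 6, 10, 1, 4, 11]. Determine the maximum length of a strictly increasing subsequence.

Let dp[i] be the length of the longest such subsequence ending at index i:
i:      1  2  3  4  5  6  7  8  9 10 11
a[i]:   9  5  8  3  2  7  6 10  1  4 11
dp:     1  1  2  1  1  2  2  3  1  2  4
Maximum dp value is 4.

4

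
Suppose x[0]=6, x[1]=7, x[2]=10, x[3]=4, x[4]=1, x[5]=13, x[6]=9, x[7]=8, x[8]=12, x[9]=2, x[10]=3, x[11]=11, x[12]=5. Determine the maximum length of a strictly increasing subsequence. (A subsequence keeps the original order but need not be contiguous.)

4

Let dp[i] be the length of the longest such subsequence ending at index i:
i:      0  1  2  3  4  5  6  7  8  9 10 11 12
x[i]:   6  7 10  4  1 13  9  8 12  2  3 11  5
dp:     1  2  3  1  1  4  3  3  4  2  3  4  4
Maximum dp value is 4.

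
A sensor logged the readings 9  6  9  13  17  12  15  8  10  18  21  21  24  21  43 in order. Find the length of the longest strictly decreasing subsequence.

3

Let dp[i] be the longest strictly decreasing subsequence ending at i:
i:      1  2  3  4  5  6  7  8  9 10 11 12 13 14 15
a[i]:   9  6  9 13 17 12 15  8 10 18 21 21 24 21 43
dp:     1  2  1  1  1  2  2  3  3  1  1  1  1  2  1
Maximum is 3.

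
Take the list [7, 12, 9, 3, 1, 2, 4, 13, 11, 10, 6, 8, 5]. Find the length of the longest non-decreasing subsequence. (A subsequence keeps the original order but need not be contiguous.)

Track the smallest tail for each achievable length (allowing ties):
7 → extends → [7]
12 → extends → [7, 12]
9 → replaces 12 → [7, 9]
3 → replaces 7 → [3, 9]
1 → replaces 3 → [1, 9]
2 → replaces 9 → [1, 2]
4 → extends → [1, 2, 4]
13 → extends → [1, 2, 4, 13]
11 → replaces 13 → [1, 2, 4, 11]
10 → replaces 11 → [1, 2, 4, 10]
6 → replaces 10 → [1, 2, 4, 6]
8 → extends → [1, 2, 4, 6, 8]
5 → replaces 6 → [1, 2, 4, 5, 8]
Five tails, so the longest non-decreasing subsequence has length 5 (e.g. 1, 2, 4, 6, 8).

5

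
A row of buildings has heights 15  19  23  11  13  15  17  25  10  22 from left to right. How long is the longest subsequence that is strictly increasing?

Track the smallest tail for each achievable length (strict):
15 → extends → [15]
19 → extends → [15, 19]
23 → extends → [15, 19, 23]
11 → replaces 15 → [11, 19, 23]
13 → replaces 19 → [11, 13, 23]
15 → replaces 23 → [11, 13, 15]
17 → extends → [11, 13, 15, 17]
25 → extends → [11, 13, 15, 17, 25]
10 → replaces 11 → [10, 13, 15, 17, 25]
22 → replaces 25 → [10, 13, 15, 17, 22]
Five tails, so the longest strictly increasing subsequence has length 5 (e.g. 11, 13, 15, 17, 25).

5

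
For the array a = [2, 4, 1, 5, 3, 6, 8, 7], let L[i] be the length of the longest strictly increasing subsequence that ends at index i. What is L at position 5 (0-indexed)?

4

dp[i] = 1 + max{dp[j] : j<i, a[j]<a[i]} (or 1 if no such j):
i:     0 1 2 3 4 5 6 7
a[i]:  2 4 1 5 3 6 8 7
dp:    1 2 1 3 2 4 5 5
At index 5 the value is 4.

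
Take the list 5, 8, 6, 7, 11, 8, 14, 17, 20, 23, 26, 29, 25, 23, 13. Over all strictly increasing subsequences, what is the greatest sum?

Let S[i] be the best sum of a strictly increasing subsequence ending at i:
i:       1   2   3   4   5   6   7   8   9  10  11  12  13  14  15
a[i]:    5   8   6   7  11   8  14  17  20  23  26  29  25  23  13
S:       5  13  11  18  29  26  43  60  80 103 129 158 128 103  42
Maximum is 158 (e.g. 5 + 6 + 7 + 11 + 14 + 17 + 20 + 23 + 26 + 29).

158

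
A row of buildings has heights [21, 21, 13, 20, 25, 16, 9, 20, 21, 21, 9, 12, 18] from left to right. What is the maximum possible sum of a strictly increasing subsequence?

Let S[i] be the best sum of a strictly increasing subsequence ending at i:
i:      1  2  3  4  5  6  7  8  9 10 11 12 13
a[i]:  21 21 13 20 25 16  9 20 21 21  9 12 18
S:     21 21 13 33 58 29  9 49 70 70  9 21 47
Maximum is 70 (e.g. 13 + 16 + 20 + 21).

70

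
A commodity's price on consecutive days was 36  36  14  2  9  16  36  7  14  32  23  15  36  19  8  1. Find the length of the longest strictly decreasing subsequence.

Negate each value so 'decreasing' becomes 'increasing', then run patience tails on the negated sequence:
-36 → extends → [-36]
-36 → already a tail → [-36]
-14 → extends → [-36, -14]
-2 → extends → [-36, -14, -2]
-9 → replaces -2 → [-36, -14, -9]
-16 → replaces -14 → [-36, -16, -9]
-36 → already a tail → [-36, -16, -9]
-7 → extends → [-36, -16, -9, -7]
-14 → replaces -9 → [-36, -16, -14, -7]
-32 → replaces -16 → [-36, -32, -14, -7]
-23 → replaces -14 → [-36, -32, -23, -7]
-15 → replaces -7 → [-36, -32, -23, -15]
-36 → already a tail → [-36, -32, -23, -15]
-19 → replaces -15 → [-36, -32, -23, -19]
-8 → extends → [-36, -32, -23, -19, -8]
-1 → extends → [-36, -32, -23, -19, -8, -1]
Six tails, so the longest strictly decreasing subsequence of the original has length 6.

6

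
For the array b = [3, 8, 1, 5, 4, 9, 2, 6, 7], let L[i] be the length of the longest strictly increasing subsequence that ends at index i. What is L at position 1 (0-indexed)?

2

dp[i] = 1 + max{dp[j] : j<i, b[j]<b[i]} (or 1 if no such j):
i:     0 1 2 3 4 5 6 7 8
b[i]:  3 8 1 5 4 9 2 6 7
dp:    1 2 1 2 2 3 2 3 4
At index 1 the value is 2.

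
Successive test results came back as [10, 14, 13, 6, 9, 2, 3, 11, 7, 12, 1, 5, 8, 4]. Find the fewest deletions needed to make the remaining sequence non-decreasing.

Fewest deletions = n − (longest non-decreasing subsequence).
Patience tails:
10 → extends → [10]
14 → extends → [10, 14]
13 → replaces 14 → [10, 13]
6 → replaces 10 → [6, 13]
9 → replaces 13 → [6, 9]
2 → replaces 6 → [2, 9]
3 → replaces 9 → [2, 3]
11 → extends → [2, 3, 11]
7 → replaces 11 → [2, 3, 7]
12 → extends → [2, 3, 7, 12]
1 → replaces 2 → [1, 3, 7, 12]
5 → replaces 7 → [1, 3, 5, 12]
8 → replaces 12 → [1, 3, 5, 8]
4 → replaces 5 → [1, 3, 4, 8]
Longest non-decreasing subsequence has length 4, so deletions = 14 − 4 = 10.

10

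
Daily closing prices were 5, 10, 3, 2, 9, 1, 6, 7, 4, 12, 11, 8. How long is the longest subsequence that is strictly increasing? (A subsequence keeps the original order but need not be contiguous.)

4

Track the smallest tail for each achievable length (strict):
5 → extends → [5]
10 → extends → [5, 10]
3 → replaces 5 → [3, 10]
2 → replaces 3 → [2, 10]
9 → replaces 10 → [2, 9]
1 → replaces 2 → [1, 9]
6 → replaces 9 → [1, 6]
7 → extends → [1, 6, 7]
4 → replaces 6 → [1, 4, 7]
12 → extends → [1, 4, 7, 12]
11 → replaces 12 → [1, 4, 7, 11]
8 → replaces 11 → [1, 4, 7, 8]
Four tails, so the longest strictly increasing subsequence has length 4 (e.g. 5, 6, 7, 12).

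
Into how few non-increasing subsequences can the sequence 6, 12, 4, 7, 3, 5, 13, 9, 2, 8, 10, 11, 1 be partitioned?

5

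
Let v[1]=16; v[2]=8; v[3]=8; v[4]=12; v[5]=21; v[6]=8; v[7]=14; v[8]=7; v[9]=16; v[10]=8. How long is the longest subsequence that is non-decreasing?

5

Track the smallest tail for each achievable length (allowing ties):
16 → extends → [16]
8 → replaces 16 → [8]
8 → extends → [8, 8]
12 → extends → [8, 8, 12]
21 → extends → [8, 8, 12, 21]
8 → replaces 12 → [8, 8, 8, 21]
14 → replaces 21 → [8, 8, 8, 14]
7 → replaces 8 → [7, 8, 8, 14]
16 → extends → [7, 8, 8, 14, 16]
8 → replaces 14 → [7, 8, 8, 8, 16]
Five tails, so the longest non-decreasing subsequence has length 5 (e.g. 8, 8, 12, 14, 16).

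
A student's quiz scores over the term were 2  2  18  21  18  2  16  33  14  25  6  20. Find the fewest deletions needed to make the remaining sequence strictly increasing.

Fewest deletions = n − (longest strictly increasing subsequence).
i:      1  2  3  4  5  6  7  8  9 10 11 12
a[i]:   2  2 18 21 18  2 16 33 14 25  6 20
dp:     1  1  2  3  2  1  2  4  2  4  2  3
max dp = 4, so deletions = 12 − 4 = 8.

8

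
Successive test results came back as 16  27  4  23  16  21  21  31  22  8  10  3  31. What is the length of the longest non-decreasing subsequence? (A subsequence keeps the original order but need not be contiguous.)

6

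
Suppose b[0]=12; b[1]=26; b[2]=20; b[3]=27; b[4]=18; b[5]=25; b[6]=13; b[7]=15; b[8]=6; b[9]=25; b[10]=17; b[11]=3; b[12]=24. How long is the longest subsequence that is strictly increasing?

5

Track the smallest tail for each achievable length (strict):
12 → extends → [12]
26 → extends → [12, 26]
20 → replaces 26 → [12, 20]
27 → extends → [12, 20, 27]
18 → replaces 20 → [12, 18, 27]
25 → replaces 27 → [12, 18, 25]
13 → replaces 18 → [12, 13, 25]
15 → replaces 25 → [12, 13, 15]
6 → replaces 12 → [6, 13, 15]
25 → extends → [6, 13, 15, 25]
17 → replaces 25 → [6, 13, 15, 17]
3 → replaces 6 → [3, 13, 15, 17]
24 → extends → [3, 13, 15, 17, 24]
Five tails, so the longest strictly increasing subsequence has length 5 (e.g. 12, 13, 15, 17, 24).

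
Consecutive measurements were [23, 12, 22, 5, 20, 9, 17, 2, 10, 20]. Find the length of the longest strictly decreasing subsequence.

5

Negate each value so 'decreasing' becomes 'increasing', then run patience tails on the negated sequence:
-23 → extends → [-23]
-12 → extends → [-23, -12]
-22 → replaces -12 → [-23, -22]
-5 → extends → [-23, -22, -5]
-20 → replaces -5 → [-23, -22, -20]
-9 → extends → [-23, -22, -20, -9]
-17 → replaces -9 → [-23, -22, -20, -17]
-2 → extends → [-23, -22, -20, -17, -2]
-10 → replaces -2 → [-23, -22, -20, -17, -10]
-20 → already a tail → [-23, -22, -20, -17, -10]
Five tails, so the longest strictly decreasing subsequence of the original has length 5.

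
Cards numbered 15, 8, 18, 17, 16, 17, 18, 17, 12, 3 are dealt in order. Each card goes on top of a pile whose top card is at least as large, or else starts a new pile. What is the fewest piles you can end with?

4

The minimum number of non-increasing subsequences covering a sequence equals the length of its longest strictly increasing subsequence.
LIS length is 4 (e.g. 15, 16, 17, 18), so 4 piles are needed.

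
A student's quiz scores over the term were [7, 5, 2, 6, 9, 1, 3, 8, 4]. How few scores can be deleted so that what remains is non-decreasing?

Fewest deletions = n − (longest non-decreasing subsequence).
i:     1 2 3 4 5 6 7 8 9
a[i]:  7 5 2 6 9 1 3 8 4
dp:    1 1 1 2 3 1 2 3 3
max dp = 3, so deletions = 9 − 3 = 6.

6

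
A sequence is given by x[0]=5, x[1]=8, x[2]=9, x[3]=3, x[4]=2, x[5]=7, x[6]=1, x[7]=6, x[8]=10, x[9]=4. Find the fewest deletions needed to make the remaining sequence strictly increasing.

6

Fewest deletions = n − (longest strictly increasing subsequence).
Patience tails:
5 → extends → [5]
8 → extends → [5, 8]
9 → extends → [5, 8, 9]
3 → replaces 5 → [3, 8, 9]
2 → replaces 3 → [2, 8, 9]
7 → replaces 8 → [2, 7, 9]
1 → replaces 2 → [1, 7, 9]
6 → replaces 7 → [1, 6, 9]
10 → extends → [1, 6, 9, 10]
4 → replaces 6 → [1, 4, 9, 10]
Longest strictly increasing subsequence has length 4, so deletions = 10 − 4 = 6.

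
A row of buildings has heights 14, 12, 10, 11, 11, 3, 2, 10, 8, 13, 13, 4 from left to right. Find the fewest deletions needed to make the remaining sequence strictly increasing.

9

Fewest deletions = n − (longest strictly increasing subsequence).
i:      1  2  3  4  5  6  7  8  9 10 11 12
a[i]:  14 12 10 11 11  3  2 10  8 13 13  4
dp:     1  1  1  2  2  1  1  2  2  3  3  2
max dp = 3, so deletions = 12 − 3 = 9.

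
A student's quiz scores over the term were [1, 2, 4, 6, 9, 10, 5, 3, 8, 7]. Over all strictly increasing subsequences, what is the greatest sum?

32

Let S[i] be the best sum of a strictly increasing subsequence ending at i:
i:      1  2  3  4  5  6  7  8  9 10
a[i]:   1  2  4  6  9 10  5  3  8  7
S:      1  3  7 13 22 32 12  6 21 20
Maximum is 32 (e.g. 1 + 2 + 4 + 6 + 9 + 10).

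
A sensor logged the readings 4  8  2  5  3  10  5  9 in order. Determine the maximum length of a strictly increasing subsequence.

4

Let dp[i] be the length of the longest such subsequence ending at index i:
i:      1  2  3  4  5  6  7  8
a[i]:   4  8  2  5  3 10  5  9
dp:     1  2  1  2  2  3  3  4
Maximum dp value is 4.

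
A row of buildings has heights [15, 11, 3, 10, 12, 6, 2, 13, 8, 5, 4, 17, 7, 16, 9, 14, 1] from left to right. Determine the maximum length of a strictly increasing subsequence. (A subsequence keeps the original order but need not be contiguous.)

5

Track the smallest tail for each achievable length (strict):
15 → extends → [15]
11 → replaces 15 → [11]
3 → replaces 11 → [3]
10 → extends → [3, 10]
12 → extends → [3, 10, 12]
6 → replaces 10 → [3, 6, 12]
2 → replaces 3 → [2, 6, 12]
13 → extends → [2, 6, 12, 13]
8 → replaces 12 → [2, 6, 8, 13]
5 → replaces 6 → [2, 5, 8, 13]
4 → replaces 5 → [2, 4, 8, 13]
17 → extends → [2, 4, 8, 13, 17]
7 → replaces 8 → [2, 4, 7, 13, 17]
16 → replaces 17 → [2, 4, 7, 13, 16]
9 → replaces 13 → [2, 4, 7, 9, 16]
14 → replaces 16 → [2, 4, 7, 9, 14]
1 → replaces 2 → [1, 4, 7, 9, 14]
Five tails, so the longest strictly increasing subsequence has length 5 (e.g. 3, 10, 12, 13, 17).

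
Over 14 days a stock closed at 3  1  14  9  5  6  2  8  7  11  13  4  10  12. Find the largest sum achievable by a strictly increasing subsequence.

Let S[i] be the best sum of a strictly increasing subsequence ending at i:
i:      1  2  3  4  5  6  7  8  9 10 11 12 13 14
a[i]:   3  1 14  9  5  6  2  8  7 11 13  4 10 12
S:      3  1 17 12  8 14  3 22 21 33 46  7 32 45
Maximum is 46 (e.g. 3 + 5 + 6 + 8 + 11 + 13).

46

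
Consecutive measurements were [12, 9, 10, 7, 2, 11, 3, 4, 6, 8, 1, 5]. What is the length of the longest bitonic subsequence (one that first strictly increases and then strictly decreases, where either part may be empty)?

inc[i] = longest strictly increasing subsequence ending at i; dec[i] = longest strictly decreasing subsequence starting at i:
i:      1  2  3  4  5  6  7  8  9 10 11 12
a[i]:  12  9 10  7  2 11  3  4  6  8  1  5
inc:    1  1  2  1  1  3  2  3  4  5  1  4
dec:    5  4  4  3  2  3  2  2  2  2  1  1
Best peak at i=10 (value 8): inc=5, dec=2, length 5+2−1 = 6.

6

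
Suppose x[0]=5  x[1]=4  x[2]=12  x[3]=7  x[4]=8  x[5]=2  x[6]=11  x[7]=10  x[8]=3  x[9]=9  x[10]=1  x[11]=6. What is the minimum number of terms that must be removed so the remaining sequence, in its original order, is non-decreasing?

8

Fewest deletions = n − (longest non-decreasing subsequence).
Patience tails:
5 → extends → [5]
4 → replaces 5 → [4]
12 → extends → [4, 12]
7 → replaces 12 → [4, 7]
8 → extends → [4, 7, 8]
2 → replaces 4 → [2, 7, 8]
11 → extends → [2, 7, 8, 11]
10 → replaces 11 → [2, 7, 8, 10]
3 → replaces 7 → [2, 3, 8, 10]
9 → replaces 10 → [2, 3, 8, 9]
1 → replaces 2 → [1, 3, 8, 9]
6 → replaces 8 → [1, 3, 6, 9]
Longest non-decreasing subsequence has length 4, so deletions = 12 − 4 = 8.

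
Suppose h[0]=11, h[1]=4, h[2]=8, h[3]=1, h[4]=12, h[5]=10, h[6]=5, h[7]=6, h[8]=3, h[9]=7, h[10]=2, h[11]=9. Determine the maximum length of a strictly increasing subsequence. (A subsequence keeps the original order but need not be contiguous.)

5

Let dp[i] be the length of the longest such subsequence ending at index i:
i:      0  1  2  3  4  5  6  7  8  9 10 11
h[i]:  11  4  8  1 12 10  5  6  3  7  2  9
dp:     1  1  2  1  3  3  2  3  2  4  2  5
Maximum dp value is 5.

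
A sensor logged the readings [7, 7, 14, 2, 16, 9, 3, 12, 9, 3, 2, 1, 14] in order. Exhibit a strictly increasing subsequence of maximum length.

7, 9, 12, 14

Patience tails give the LIS length; then backtrack through the dp parents:
7 → extends → [7]
7 → already a tail → [7]
14 → extends → [7, 14]
2 → replaces 7 → [2, 14]
16 → extends → [2, 14, 16]
9 → replaces 14 → [2, 9, 16]
3 → replaces 9 → [2, 3, 16]
12 → replaces 16 → [2, 3, 12]
9 → replaces 12 → [2, 3, 9]
3 → already a tail → [2, 3, 9]
2 → already a tail → [2, 3, 9]
1 → replaces 2 → [1, 3, 9]
14 → extends → [1, 3, 9, 14]
Length 4; one witness is 7, 9, 12, 14.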